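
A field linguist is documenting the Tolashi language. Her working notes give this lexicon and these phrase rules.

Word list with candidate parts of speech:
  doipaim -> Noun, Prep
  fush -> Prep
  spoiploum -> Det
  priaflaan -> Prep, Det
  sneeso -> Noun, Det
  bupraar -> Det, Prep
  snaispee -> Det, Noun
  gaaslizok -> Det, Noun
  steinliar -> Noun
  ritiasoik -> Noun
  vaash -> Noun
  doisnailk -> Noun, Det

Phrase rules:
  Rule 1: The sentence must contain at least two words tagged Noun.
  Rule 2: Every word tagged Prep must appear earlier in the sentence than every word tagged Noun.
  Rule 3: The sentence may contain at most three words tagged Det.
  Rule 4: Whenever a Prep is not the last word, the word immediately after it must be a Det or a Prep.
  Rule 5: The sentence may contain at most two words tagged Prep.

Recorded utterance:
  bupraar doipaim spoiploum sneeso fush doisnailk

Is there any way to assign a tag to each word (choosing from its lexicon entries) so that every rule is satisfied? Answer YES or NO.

NO

Candidates per position — 1:bupraar {Det,Prep}; 2:doipaim {Noun,Prep}; 3:spoiploum {Det}; 4:sneeso {Noun,Det}; 5:fush {Prep}; 6:doisnailk {Noun,Det}.
Every candidate sequence violates at least one rule; no consistent tagging exists.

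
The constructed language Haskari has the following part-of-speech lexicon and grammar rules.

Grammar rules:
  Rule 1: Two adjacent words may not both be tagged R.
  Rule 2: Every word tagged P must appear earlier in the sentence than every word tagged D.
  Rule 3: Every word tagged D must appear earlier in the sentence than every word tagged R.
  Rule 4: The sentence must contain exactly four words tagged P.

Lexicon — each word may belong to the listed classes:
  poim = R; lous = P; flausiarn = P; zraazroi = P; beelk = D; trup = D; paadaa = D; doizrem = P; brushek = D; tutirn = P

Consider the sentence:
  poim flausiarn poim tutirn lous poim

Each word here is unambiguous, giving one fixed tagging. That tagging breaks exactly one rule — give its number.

Fixed tagging: R P R P P R.
Rule check: R1 pass, R2 pass, R3 pass, R4 fail.
Only rule 4 fails.

4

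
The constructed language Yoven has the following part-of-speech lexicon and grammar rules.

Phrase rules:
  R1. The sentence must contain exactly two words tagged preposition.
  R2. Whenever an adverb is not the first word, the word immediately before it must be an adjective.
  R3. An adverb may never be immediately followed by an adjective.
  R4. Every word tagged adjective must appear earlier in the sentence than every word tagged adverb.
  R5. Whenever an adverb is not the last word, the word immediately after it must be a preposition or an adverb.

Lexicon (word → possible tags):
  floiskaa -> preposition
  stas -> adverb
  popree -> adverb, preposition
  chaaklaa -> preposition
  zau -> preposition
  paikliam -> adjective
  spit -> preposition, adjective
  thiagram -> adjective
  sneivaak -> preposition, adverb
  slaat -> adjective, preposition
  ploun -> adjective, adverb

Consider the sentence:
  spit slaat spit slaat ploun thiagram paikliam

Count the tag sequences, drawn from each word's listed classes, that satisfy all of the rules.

Candidates per position — 1:spit {preposition,adjective}; 2:slaat {adjective,preposition}; 3:spit {preposition,adjective}; 4:slaat {adjective,preposition}; 5:ploun {adjective,adverb}; 6:thiagram {adjective}; 7:paikliam {adjective}.
There are 32 candidate sequences in total.
Checking each against the rules leaves 6 sequences.
Count = 6.

6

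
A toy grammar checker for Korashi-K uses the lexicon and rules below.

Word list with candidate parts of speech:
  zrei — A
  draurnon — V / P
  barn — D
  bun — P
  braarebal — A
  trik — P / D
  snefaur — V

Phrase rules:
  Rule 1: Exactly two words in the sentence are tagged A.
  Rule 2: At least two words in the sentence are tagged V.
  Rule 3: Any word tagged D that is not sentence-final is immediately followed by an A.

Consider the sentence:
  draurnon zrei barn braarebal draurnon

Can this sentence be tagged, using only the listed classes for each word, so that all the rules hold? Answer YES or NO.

Candidates per position — 1:draurnon {V,P}; 2:zrei {A}; 3:barn {D}; 4:braarebal {A}; 5:draurnon {V,P}.
One satisfying assignment: V A D A V.
Verifying each rule — rule 1 ✓; rule 2 ✓; rule 3 ✓.

YES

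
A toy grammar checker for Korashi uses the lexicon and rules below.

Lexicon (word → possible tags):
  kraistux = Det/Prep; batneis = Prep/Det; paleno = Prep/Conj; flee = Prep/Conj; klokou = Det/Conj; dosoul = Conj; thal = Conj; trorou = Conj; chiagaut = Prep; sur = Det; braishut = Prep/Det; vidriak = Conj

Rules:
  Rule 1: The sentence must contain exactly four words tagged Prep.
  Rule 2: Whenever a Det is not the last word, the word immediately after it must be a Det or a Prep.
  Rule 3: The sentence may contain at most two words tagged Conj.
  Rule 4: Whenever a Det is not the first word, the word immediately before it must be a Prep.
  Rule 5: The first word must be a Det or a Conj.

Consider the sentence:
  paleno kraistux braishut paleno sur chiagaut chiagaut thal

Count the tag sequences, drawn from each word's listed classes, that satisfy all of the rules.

1

Candidates per position — 1:paleno {Prep,Conj}; 2:kraistux {Det,Prep}; 3:braishut {Prep,Det}; 4:paleno {Prep,Conj}; 5:sur {Det}; 6:chiagaut {Prep}; 7:chiagaut {Prep}; 8:thal {Conj}.
There are 16 candidate sequences in total.
The sequences that satisfy every rule: Conj Prep Det Prep Det Prep Prep Conj.
Count = 1.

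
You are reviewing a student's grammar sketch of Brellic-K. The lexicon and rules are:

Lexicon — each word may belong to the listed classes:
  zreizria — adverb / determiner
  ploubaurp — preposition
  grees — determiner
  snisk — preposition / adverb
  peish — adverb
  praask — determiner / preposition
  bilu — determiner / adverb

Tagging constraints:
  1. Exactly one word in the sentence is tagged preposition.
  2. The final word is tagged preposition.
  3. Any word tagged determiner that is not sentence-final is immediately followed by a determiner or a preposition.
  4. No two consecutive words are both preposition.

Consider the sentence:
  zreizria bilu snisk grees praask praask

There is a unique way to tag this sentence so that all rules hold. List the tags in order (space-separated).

Candidates per position — 1:zreizria {adverb,determiner}; 2:bilu {determiner,adverb}; 3:snisk {preposition,adverb}; 4:grees {determiner}; 5:praask {determiner,preposition}; 6:praask {determiner,preposition}.
Word 6 cannot be determiner — rule 2 would then fail for every completion. It is preposition.
Word 3 cannot be preposition — rule 1 would then fail for every completion. It is adverb.
Word 5 cannot be preposition — rule 1 would then fail for every completion. It is determiner.
Word 1 cannot be determiner — rule 3 would then fail for every completion. It is adverb.
Word 2 cannot be determiner — rule 3 would then fail for every completion. It is adverb.
That leaves exactly one tagging: adverb adverb adverb determiner determiner preposition.
Rule-by-rule: rule 1 ok; rule 2 ok; rule 3 ok; rule 4 ok.

adverb adverb adverb determiner determiner preposition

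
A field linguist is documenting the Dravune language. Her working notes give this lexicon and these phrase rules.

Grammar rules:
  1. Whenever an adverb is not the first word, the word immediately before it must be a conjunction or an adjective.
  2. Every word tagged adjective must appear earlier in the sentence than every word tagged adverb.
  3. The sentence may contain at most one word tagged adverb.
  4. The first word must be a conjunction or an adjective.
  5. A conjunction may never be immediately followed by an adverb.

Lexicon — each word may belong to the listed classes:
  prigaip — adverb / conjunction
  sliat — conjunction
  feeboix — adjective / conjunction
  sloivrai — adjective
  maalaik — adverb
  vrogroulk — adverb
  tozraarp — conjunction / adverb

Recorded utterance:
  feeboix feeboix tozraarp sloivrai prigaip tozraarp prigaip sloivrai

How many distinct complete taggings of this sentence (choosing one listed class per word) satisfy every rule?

4

Candidates per position — 1:feeboix {adjective,conjunction}; 2:feeboix {adjective,conjunction}; 3:tozraarp {conjunction,adverb}; 4:sloivrai {adjective}; 5:prigaip {adverb,conjunction}; 6:tozraarp {conjunction,adverb}; 7:prigaip {adverb,conjunction}; 8:sloivrai {adjective}.
There are 64 candidate sequences in total.
The sequences that satisfy every rule: adjective adjective conjunction adjective conjunction conjunction conjunction adjective; adjective conjunction conjunction adjective conjunction conjunction conjunction adjective; conjunction adjective conjunction adjective conjunction conjunction conjunction adjective; conjunction conjunction conjunction adjective conjunction conjunction conjunction adjective.
Count = 4.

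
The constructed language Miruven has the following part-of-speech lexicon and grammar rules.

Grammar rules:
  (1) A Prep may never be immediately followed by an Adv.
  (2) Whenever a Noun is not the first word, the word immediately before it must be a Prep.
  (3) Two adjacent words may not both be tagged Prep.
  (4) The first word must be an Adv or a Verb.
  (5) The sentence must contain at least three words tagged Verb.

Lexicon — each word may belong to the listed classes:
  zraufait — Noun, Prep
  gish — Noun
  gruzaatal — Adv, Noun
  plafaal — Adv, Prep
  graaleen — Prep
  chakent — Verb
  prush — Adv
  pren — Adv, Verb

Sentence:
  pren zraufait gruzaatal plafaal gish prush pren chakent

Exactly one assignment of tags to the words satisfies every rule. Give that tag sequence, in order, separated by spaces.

Verb Prep Noun Prep Noun Adv Verb Verb

Candidates per position — 1:pren {Adv,Verb}; 2:zraufait {Noun,Prep}; 3:gruzaatal {Adv,Noun}; 4:plafaal {Adv,Prep}; 5:gish {Noun}; 6:prush {Adv}; 7:pren {Adv,Verb}; 8:chakent {Verb}.
Word 1 cannot be Adv — rule 5 would then fail for every completion. It is Verb.
Word 2 cannot be Noun — rule 2 would then fail for every completion. It is Prep.
Word 3 cannot be Adv — rule 1 would then fail for every completion. It is Noun.
Word 4 cannot be Adv — rule 2 would then fail for every completion. It is Prep.
Word 7 cannot be Adv — rule 5 would then fail for every completion. It is Verb.
The unique satisfying tagging is: Verb Prep Noun Prep Noun Adv Verb Verb.
Rule-by-rule: rule 1 holds; rule 2 holds; rule 3 holds; rule 4 holds; rule 5 holds.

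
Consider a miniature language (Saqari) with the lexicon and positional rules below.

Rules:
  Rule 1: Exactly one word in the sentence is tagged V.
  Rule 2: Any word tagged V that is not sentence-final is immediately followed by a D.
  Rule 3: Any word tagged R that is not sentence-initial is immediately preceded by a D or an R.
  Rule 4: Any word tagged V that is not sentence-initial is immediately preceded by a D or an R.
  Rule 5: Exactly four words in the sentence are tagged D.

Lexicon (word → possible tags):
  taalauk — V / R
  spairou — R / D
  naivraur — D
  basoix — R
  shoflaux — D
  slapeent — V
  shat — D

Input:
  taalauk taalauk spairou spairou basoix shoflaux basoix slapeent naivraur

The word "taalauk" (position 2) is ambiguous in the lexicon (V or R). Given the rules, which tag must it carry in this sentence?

Candidates per position — 1:taalauk {V,R}; 2:taalauk {V,R}; 3:spairou {R,D}; 4:spairou {R,D}; 5:basoix {R}; 6:shoflaux {D}; 7:basoix {R}; 8:slapeent {V}; 9:naivraur {D}.
Word 1 cannot be V — rule 1 would then fail for every completion. It is R.
Word 2 cannot be V — rule 1 would then fail for every completion. It is R.
Word 3 cannot be R — rule 5 would then fail for every completion. It is D.
Word 4 cannot be R — rule 5 would then fail for every completion. It is D.
The only consistent sequence is: R R D D R D R V D.
Checking: rule 1 ok; rule 2 ok; rule 3 ok; rule 4 ok; rule 5 ok.

R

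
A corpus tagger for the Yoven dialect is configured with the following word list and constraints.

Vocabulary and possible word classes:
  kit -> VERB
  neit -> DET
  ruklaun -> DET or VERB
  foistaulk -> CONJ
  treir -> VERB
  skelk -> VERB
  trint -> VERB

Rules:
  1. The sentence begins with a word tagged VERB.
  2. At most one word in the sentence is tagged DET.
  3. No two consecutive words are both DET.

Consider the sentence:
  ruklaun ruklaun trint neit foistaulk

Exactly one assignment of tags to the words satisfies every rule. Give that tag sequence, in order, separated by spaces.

VERB VERB VERB DET CONJ

Candidates per position — 1:ruklaun {DET,VERB}; 2:ruklaun {DET,VERB}; 3:trint {VERB}; 4:neit {DET}; 5:foistaulk {CONJ}.
Position 1: tagging it DET would leave rule 1 unsatisfiable, so it must be VERB.
Position 2: tagging it DET would leave rule 2 unsatisfiable, so it must be VERB.
So the tagging must be: VERB VERB VERB DET CONJ.
Rule-by-rule: rule 1 satisfied; rule 2 satisfied; rule 3 satisfied.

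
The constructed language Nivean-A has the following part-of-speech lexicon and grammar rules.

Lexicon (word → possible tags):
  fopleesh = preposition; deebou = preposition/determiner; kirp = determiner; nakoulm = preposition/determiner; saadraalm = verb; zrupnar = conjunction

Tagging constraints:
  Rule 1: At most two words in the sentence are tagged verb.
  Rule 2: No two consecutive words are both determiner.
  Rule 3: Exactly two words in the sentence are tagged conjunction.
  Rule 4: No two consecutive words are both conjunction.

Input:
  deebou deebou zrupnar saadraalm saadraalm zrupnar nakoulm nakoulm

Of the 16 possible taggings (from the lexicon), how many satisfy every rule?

9

Candidates per position — 1:deebou {preposition,determiner}; 2:deebou {preposition,determiner}; 3:zrupnar {conjunction}; 4:saadraalm {verb}; 5:saadraalm {verb}; 6:zrupnar {conjunction}; 7:nakoulm {preposition,determiner}; 8:nakoulm {preposition,determiner}.
There are 16 candidate sequences in total.
Checking each against the rules leaves 9 sequences.
Count = 9.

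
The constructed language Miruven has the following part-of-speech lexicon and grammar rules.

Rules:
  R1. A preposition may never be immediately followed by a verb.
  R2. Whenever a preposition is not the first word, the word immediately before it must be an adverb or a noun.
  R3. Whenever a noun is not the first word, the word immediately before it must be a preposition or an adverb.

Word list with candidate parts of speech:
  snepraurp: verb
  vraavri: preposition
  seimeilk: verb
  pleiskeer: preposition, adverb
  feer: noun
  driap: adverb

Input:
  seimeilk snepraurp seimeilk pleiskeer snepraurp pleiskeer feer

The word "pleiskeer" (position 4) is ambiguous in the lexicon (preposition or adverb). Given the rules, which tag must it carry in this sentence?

Candidates per position — 1:seimeilk {verb}; 2:snepraurp {verb}; 3:seimeilk {verb}; 4:pleiskeer {preposition,adverb}; 5:snepraurp {verb}; 6:pleiskeer {preposition,adverb}; 7:feer {noun}.
Word 4 cannot be preposition — rule 1 would then fail for every completion. It is adverb.
Word 6 cannot be preposition — rule 2 would then fail for every completion. It is adverb.
The only consistent sequence is: verb verb verb adverb verb adverb noun.
Rule-by-rule: rule 1 satisfied; rule 2 satisfied; rule 3 satisfied.

adverb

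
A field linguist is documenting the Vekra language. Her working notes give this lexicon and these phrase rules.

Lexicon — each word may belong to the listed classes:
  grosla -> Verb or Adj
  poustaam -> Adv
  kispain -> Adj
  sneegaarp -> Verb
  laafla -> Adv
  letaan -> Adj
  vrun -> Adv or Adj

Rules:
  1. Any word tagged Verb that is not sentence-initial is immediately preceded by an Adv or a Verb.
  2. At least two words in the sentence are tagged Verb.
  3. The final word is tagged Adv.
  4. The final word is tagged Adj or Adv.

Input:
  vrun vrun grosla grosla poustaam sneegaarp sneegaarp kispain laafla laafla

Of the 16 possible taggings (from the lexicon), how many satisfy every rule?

8

Candidates per position — 1:vrun {Adv,Adj}; 2:vrun {Adv,Adj}; 3:grosla {Verb,Adj}; 4:grosla {Verb,Adj}; 5:poustaam {Adv}; 6:sneegaarp {Verb}; 7:sneegaarp {Verb}; 8:kispain {Adj}; 9:laafla {Adv}; 10:laafla {Adv}.
There are 16 candidate sequences in total.
Checking each against the rules leaves 8 sequences.
Count = 8.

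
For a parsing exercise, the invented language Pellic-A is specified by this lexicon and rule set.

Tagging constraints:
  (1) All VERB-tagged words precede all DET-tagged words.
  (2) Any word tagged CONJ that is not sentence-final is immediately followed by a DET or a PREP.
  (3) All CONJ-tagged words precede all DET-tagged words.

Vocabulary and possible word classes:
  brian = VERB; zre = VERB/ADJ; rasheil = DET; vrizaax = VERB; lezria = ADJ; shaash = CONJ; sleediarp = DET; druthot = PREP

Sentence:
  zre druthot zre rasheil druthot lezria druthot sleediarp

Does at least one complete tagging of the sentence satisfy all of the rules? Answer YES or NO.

Candidates per position — 1:zre {VERB,ADJ}; 2:druthot {PREP}; 3:zre {VERB,ADJ}; 4:rasheil {DET}; 5:druthot {PREP}; 6:lezria {ADJ}; 7:druthot {PREP}; 8:sleediarp {DET}.
One satisfying assignment: VERB PREP ADJ DET PREP ADJ PREP DET.
Check: rule 1 holds; rule 2 holds; rule 3 holds.

YES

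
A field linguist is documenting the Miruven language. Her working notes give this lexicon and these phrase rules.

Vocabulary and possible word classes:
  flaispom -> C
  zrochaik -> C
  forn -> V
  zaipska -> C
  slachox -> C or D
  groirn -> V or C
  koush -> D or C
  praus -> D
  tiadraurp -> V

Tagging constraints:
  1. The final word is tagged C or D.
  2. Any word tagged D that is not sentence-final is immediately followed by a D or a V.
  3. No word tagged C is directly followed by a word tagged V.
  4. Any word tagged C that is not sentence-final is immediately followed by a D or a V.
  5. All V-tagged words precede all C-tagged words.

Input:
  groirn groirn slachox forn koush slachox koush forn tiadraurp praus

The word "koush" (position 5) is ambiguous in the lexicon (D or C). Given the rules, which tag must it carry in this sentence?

Candidates per position — 1:groirn {V,C}; 2:groirn {V,C}; 3:slachox {C,D}; 4:forn {V}; 5:koush {D,C}; 6:slachox {C,D}; 7:koush {D,C}; 8:forn {V}; 9:tiadraurp {V}; 10:praus {D}.
If word 1 were C, no tagging could satisfy rule 5; so word 1 is V.
If word 2 were C, no tagging could satisfy rule 5; so word 2 is V.
If word 3 were C, no tagging could satisfy rule 3; so word 3 is D.
If word 5 were C, no tagging could satisfy rule 5; so word 5 is D.
If word 6 were C, no tagging could satisfy rule 2; so word 6 is D.
If word 7 were C, no tagging could satisfy rule 2; so word 7 is D.
So the tagging must be: V V D V D D D V V D.
Checking: rule 1 ✓; rule 2 ✓; rule 3 ✓; rule 4 ✓; rule 5 ✓.

D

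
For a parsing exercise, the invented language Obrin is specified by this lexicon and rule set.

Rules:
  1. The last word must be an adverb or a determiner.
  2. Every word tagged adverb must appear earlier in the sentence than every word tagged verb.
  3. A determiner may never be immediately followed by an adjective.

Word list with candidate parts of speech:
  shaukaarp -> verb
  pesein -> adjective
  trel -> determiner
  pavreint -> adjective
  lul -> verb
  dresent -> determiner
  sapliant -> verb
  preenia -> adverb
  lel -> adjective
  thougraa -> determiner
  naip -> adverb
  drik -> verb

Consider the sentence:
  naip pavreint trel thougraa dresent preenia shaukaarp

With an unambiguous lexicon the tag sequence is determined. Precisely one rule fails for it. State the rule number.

1

Fixed tagging: adverb adjective determiner determiner determiner adverb verb.
Checking each rule: R1 violated, R2 holds, R3 holds.
Only rule 1 fails.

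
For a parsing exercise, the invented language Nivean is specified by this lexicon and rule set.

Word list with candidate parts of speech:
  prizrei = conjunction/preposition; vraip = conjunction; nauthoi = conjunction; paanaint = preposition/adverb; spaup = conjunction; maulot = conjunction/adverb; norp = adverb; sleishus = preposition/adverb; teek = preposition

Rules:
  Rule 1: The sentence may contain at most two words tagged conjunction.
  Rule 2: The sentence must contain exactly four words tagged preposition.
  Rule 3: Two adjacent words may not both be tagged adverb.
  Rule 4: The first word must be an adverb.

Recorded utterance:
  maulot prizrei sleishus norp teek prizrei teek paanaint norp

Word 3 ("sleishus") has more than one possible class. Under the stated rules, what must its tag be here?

preposition

Candidates per position — 1:maulot {conjunction,adverb}; 2:prizrei {conjunction,preposition}; 3:sleishus {preposition,adverb}; 4:norp {adverb}; 5:teek {preposition}; 6:prizrei {conjunction,preposition}; 7:teek {preposition}; 8:paanaint {preposition,adverb}; 9:norp {adverb}.
Position 1: conjunction is ruled out by rule 4; that leaves adverb.
Position 3: adverb is ruled out by rule 3; that leaves preposition.
Position 8: adverb is ruled out by rule 3; that leaves preposition.
Position 2: preposition is ruled out by rule 2; that leaves conjunction.
Position 6: preposition is ruled out by rule 2; that leaves conjunction.
So the tagging must be: adverb conjunction preposition adverb preposition conjunction preposition preposition adverb.
Verifying each rule — rule 1 ✓; rule 2 ✓; rule 3 ✓; rule 4 ✓.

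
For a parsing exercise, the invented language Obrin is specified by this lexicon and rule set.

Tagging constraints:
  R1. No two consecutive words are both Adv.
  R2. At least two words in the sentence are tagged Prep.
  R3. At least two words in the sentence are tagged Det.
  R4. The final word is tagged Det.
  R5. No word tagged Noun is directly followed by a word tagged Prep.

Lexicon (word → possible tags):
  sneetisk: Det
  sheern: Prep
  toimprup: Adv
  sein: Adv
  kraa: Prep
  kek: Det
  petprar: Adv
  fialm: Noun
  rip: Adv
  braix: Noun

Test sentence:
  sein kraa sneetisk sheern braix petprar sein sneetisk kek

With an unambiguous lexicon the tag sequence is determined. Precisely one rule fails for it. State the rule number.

1

Fixed tagging: Adv Prep Det Prep Noun Adv Adv Det Det.
Applying the rules: R1 fail, R2 pass, R3 pass, R4 pass, R5 pass.
Only rule 1 fails.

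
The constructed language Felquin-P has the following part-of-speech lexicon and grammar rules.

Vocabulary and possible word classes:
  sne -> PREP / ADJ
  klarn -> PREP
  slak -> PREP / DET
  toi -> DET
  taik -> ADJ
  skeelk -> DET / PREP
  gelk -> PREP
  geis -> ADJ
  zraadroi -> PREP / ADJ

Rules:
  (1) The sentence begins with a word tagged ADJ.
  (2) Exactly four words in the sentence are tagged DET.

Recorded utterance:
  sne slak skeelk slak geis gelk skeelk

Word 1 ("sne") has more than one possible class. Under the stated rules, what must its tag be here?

Candidates per position — 1:sne {PREP,ADJ}; 2:slak {PREP,DET}; 3:skeelk {DET,PREP}; 4:slak {PREP,DET}; 5:geis {ADJ}; 6:gelk {PREP}; 7:skeelk {DET,PREP}.
If word 1 were PREP, no tagging could satisfy rule 1; so word 1 is ADJ.
If word 2 were PREP, no tagging could satisfy rule 2; so word 2 is DET.
If word 3 were PREP, no tagging could satisfy rule 2; so word 3 is DET.
If word 4 were PREP, no tagging could satisfy rule 2; so word 4 is DET.
If word 7 were PREP, no tagging could satisfy rule 2; so word 7 is DET.
The only consistent sequence is: ADJ DET DET DET ADJ PREP DET.
Verifying each rule — rule 1 ok; rule 2 ok.

ADJ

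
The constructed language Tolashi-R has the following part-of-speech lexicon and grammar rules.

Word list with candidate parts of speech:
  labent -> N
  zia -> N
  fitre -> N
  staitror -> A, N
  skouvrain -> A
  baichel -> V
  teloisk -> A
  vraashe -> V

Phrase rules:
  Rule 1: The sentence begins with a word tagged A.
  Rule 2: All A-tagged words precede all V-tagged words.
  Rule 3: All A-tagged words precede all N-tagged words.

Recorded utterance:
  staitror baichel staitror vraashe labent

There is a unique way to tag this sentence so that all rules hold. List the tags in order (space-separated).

Candidates per position — 1:staitror {A,N}; 2:baichel {V}; 3:staitror {A,N}; 4:vraashe {V}; 5:labent {N}.
If word 1 were N, no tagging could satisfy rule 1; so word 1 is A.
If word 3 were A, no tagging could satisfy rule 2; so word 3 is N.
So the tagging must be: A V N V N.
Check: rule 1 holds; rule 2 holds; rule 3 holds.

A V N V N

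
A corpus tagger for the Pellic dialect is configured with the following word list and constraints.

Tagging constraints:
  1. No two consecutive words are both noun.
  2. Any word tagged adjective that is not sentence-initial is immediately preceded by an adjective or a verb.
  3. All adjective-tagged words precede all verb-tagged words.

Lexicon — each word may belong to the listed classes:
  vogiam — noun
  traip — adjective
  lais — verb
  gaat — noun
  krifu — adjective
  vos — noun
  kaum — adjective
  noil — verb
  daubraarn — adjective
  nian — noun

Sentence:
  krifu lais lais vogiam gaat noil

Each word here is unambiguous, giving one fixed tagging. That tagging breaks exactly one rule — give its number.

1

Fixed tagging: adjective verb verb noun noun verb.
Checking each rule: R1 fail, R2 pass, R3 pass.
Only rule 1 fails.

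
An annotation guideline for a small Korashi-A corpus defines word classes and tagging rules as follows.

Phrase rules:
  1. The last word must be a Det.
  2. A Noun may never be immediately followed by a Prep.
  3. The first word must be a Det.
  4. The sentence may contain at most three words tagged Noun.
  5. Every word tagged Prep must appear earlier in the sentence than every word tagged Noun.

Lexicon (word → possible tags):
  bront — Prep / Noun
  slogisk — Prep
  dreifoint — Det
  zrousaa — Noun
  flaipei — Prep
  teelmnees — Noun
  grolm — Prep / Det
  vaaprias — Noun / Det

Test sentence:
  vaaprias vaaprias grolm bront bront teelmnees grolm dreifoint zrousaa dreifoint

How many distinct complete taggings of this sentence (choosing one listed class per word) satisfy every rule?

Candidates per position — 1:vaaprias {Noun,Det}; 2:vaaprias {Noun,Det}; 3:grolm {Prep,Det}; 4:bront {Prep,Noun}; 5:bront {Prep,Noun}; 6:teelmnees {Noun}; 7:grolm {Prep,Det}; 8:dreifoint {Det}; 9:zrousaa {Noun}; 10:dreifoint {Det}.
There are 64 candidate sequences in total.
The sequences that satisfy every rule: Det Det Prep Prep Prep Noun Det Det Noun Det; Det Det Prep Prep Noun Noun Det Det Noun Det; Det Det Det Prep Prep Noun Det Det Noun Det; Det Det Det Prep Noun Noun Det Det Noun Det.
Count = 4.

4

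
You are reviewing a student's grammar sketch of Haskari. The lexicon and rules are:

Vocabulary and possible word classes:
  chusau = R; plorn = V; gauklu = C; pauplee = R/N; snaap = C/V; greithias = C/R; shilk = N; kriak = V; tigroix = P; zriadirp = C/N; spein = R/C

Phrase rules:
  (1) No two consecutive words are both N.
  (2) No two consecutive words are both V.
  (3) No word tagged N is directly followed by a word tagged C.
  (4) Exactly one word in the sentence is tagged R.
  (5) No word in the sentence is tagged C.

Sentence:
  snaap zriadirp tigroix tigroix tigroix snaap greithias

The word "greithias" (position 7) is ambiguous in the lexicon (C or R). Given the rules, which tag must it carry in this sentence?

Candidates per position — 1:snaap {C,V}; 2:zriadirp {C,N}; 3:tigroix {P}; 4:tigroix {P}; 5:tigroix {P}; 6:snaap {C,V}; 7:greithias {C,R}.
Position 1: tagging it C would leave rule 5 unsatisfiable, so it must be V.
Position 2: tagging it C would leave rule 5 unsatisfiable, so it must be N.
Position 6: tagging it C would leave rule 5 unsatisfiable, so it must be V.
Position 7: tagging it C would leave rule 4 unsatisfiable, so it must be R.
The unique satisfying tagging is: V N P P P V R.
Rule-by-rule: rule 1 ✓; rule 2 ✓; rule 3 ✓; rule 4 ✓; rule 5 ✓.

R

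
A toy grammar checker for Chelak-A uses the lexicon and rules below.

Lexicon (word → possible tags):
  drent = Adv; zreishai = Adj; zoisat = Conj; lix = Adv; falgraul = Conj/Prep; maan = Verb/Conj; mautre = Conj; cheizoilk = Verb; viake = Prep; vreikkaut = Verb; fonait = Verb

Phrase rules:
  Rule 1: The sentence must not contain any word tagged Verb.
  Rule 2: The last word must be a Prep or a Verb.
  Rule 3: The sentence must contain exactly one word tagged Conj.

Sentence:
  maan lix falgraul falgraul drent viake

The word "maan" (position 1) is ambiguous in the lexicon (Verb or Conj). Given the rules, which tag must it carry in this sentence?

Conj

Candidates per position — 1:maan {Verb,Conj}; 2:lix {Adv}; 3:falgraul {Conj,Prep}; 4:falgraul {Conj,Prep}; 5:drent {Adv}; 6:viake {Prep}.
At position 1, choosing Verb makes rule 1 impossible to satisfy; hence Conj.
At position 3, choosing Conj makes rule 3 impossible to satisfy; hence Prep.
At position 4, choosing Conj makes rule 3 impossible to satisfy; hence Prep.
The only consistent sequence is: Conj Adv Prep Prep Adv Prep.
Verifying each rule — rule 1 satisfied; rule 2 satisfied; rule 3 satisfied.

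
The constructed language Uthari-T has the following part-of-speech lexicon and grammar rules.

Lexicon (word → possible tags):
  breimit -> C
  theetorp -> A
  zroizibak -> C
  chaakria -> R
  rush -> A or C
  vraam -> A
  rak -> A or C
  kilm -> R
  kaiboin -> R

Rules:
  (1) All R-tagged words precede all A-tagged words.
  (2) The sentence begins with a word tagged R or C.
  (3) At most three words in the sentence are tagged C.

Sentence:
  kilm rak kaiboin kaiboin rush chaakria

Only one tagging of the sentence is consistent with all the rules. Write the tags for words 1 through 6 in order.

Candidates per position — 1:kilm {R}; 2:rak {A,C}; 3:kaiboin {R}; 4:kaiboin {R}; 5:rush {A,C}; 6:chaakria {R}.
Word 2 cannot be A — rule 1 would then fail for every completion. It is C.
Word 5 cannot be A — rule 1 would then fail for every completion. It is C.
The unique satisfying tagging is: R C R R C R.
Checking: rule 1 holds; rule 2 holds; rule 3 holds.

R C R R C R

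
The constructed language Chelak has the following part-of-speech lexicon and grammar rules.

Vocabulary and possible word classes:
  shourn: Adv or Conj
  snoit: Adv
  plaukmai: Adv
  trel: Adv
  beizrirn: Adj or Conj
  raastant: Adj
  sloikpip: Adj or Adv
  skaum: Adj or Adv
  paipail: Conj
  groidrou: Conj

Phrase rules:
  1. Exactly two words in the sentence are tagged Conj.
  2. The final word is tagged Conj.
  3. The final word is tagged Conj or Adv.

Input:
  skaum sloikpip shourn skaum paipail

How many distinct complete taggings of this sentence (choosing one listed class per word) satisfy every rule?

Candidates per position — 1:skaum {Adj,Adv}; 2:sloikpip {Adj,Adv}; 3:shourn {Adv,Conj}; 4:skaum {Adj,Adv}; 5:paipail {Conj}.
There are 16 candidate sequences in total.
Checking each against the rules leaves 8 sequences.
Count = 8.

8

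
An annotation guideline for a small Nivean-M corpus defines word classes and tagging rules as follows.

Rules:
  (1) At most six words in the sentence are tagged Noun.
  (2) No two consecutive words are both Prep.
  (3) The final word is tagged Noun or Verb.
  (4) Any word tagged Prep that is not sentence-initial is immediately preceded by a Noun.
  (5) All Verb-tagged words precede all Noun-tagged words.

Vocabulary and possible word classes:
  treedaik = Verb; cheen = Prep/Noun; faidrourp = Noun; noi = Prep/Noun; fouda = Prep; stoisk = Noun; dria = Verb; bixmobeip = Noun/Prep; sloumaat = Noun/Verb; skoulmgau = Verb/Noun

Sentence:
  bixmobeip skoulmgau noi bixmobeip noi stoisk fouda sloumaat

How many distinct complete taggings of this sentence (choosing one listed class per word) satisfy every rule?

12

Candidates per position — 1:bixmobeip {Noun,Prep}; 2:skoulmgau {Verb,Noun}; 3:noi {Prep,Noun}; 4:bixmobeip {Noun,Prep}; 5:noi {Prep,Noun}; 6:stoisk {Noun}; 7:fouda {Prep}; 8:sloumaat {Noun,Verb}.
There are 64 candidate sequences in total.
Checking each against the rules leaves 12 sequences.
Count = 12.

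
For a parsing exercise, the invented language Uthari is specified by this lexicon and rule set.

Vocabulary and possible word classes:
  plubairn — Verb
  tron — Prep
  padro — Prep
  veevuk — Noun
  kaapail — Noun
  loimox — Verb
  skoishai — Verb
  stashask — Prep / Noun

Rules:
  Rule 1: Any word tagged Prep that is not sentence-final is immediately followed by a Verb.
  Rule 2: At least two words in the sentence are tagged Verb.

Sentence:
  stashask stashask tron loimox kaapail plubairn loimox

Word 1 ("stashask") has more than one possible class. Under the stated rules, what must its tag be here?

Candidates per position — 1:stashask {Prep,Noun}; 2:stashask {Prep,Noun}; 3:tron {Prep}; 4:loimox {Verb}; 5:kaapail {Noun}; 6:plubairn {Verb}; 7:loimox {Verb}.
Position 1: tagging it Prep would leave rule 1 unsatisfiable, so it must be Noun.
Position 2: tagging it Prep would leave rule 1 unsatisfiable, so it must be Noun.
The unique satisfying tagging is: Noun Noun Prep Verb Noun Verb Verb.
Rule-by-rule: rule 1 ✓; rule 2 ✓.

Noun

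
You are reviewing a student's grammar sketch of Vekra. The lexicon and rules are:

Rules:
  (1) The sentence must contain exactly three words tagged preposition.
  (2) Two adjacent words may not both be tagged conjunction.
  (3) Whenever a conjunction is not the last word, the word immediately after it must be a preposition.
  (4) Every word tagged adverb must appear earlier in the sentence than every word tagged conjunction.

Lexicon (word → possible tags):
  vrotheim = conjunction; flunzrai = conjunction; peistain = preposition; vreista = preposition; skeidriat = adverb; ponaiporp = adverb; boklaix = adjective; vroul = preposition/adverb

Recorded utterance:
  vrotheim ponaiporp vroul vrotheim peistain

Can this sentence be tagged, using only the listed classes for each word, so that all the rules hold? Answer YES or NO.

Candidates per position — 1:vrotheim {conjunction}; 2:ponaiporp {adverb}; 3:vroul {preposition,adverb}; 4:vrotheim {conjunction}; 5:peistain {preposition}.
Rule 1 cannot be satisfied by any choice of tags from the lexicon.
So there is no consistent tagging.

NO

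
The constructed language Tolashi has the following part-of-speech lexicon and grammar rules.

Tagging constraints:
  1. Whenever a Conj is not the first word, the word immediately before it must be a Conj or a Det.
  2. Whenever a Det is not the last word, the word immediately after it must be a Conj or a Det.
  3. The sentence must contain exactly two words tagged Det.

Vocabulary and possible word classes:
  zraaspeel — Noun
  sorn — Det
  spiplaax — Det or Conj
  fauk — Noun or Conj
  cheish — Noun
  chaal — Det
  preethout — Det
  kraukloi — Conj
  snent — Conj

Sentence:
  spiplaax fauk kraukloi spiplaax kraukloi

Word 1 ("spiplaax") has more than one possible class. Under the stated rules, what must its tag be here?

Candidates per position — 1:spiplaax {Det,Conj}; 2:fauk {Noun,Conj}; 3:kraukloi {Conj}; 4:spiplaax {Det,Conj}; 5:kraukloi {Conj}.
Position 1: tagging it Conj would leave rule 3 unsatisfiable, so it must be Det.
Position 2: tagging it Noun would leave rule 1 unsatisfiable, so it must be Conj.
Position 4: tagging it Conj would leave rule 3 unsatisfiable, so it must be Det.
So the tagging must be: Det Conj Conj Det Conj.
Checking: rule 1 satisfied; rule 2 satisfied; rule 3 satisfied.

Det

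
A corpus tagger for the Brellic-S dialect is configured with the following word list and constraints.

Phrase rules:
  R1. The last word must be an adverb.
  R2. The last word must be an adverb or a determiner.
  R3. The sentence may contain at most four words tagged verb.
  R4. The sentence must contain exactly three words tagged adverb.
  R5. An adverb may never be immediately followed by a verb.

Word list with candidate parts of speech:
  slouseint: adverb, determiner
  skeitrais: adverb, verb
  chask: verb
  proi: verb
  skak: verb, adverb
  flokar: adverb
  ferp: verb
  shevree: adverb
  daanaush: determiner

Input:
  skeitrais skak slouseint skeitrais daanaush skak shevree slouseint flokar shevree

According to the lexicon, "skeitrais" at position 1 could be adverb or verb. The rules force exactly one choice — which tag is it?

verb

Candidates per position — 1:skeitrais {adverb,verb}; 2:skak {verb,adverb}; 3:slouseint {adverb,determiner}; 4:skeitrais {adverb,verb}; 5:daanaush {determiner}; 6:skak {verb,adverb}; 7:shevree {adverb}; 8:slouseint {adverb,determiner}; 9:flokar {adverb}; 10:shevree {adverb}.
Word 1 cannot be adverb — rule 4 would then fail for every completion. It is verb.
Word 2 cannot be adverb — rule 4 would then fail for every completion. It is verb.
Word 3 cannot be adverb — rule 4 would then fail for every completion. It is determiner.
Word 4 cannot be adverb — rule 4 would then fail for every completion. It is verb.
Word 6 cannot be adverb — rule 4 would then fail for every completion. It is verb.
Word 8 cannot be adverb — rule 4 would then fail for every completion. It is determiner.
The only consistent sequence is: verb verb determiner verb determiner verb adverb determiner adverb adverb.
Verifying each rule — rule 1 ✓; rule 2 ✓; rule 3 ✓; rule 4 ✓; rule 5 ✓.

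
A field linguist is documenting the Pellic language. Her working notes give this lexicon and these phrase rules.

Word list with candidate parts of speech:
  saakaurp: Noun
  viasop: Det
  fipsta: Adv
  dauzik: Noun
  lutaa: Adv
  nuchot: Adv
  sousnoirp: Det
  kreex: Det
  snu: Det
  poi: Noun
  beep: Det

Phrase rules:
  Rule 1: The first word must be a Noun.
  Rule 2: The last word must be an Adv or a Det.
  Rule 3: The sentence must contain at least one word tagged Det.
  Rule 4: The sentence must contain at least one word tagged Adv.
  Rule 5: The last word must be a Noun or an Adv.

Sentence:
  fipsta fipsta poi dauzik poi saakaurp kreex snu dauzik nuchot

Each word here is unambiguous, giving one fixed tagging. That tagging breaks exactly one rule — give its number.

Fixed tagging: Adv Adv Noun Noun Noun Noun Det Det Noun Adv.
Rule check: R1 violated, R2 holds, R3 holds, R4 holds, R5 holds.
Only rule 1 fails.

1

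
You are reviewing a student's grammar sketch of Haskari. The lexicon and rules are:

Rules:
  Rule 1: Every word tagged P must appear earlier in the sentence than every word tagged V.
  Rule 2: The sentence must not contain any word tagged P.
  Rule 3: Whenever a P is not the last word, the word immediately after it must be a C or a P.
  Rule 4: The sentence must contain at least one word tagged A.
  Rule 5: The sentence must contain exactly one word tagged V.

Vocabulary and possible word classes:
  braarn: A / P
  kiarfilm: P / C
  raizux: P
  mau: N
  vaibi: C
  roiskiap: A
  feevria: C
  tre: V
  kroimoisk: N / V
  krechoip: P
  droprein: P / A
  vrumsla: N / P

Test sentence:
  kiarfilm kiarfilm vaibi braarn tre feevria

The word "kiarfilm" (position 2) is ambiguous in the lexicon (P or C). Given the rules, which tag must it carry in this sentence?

C

Candidates per position — 1:kiarfilm {P,C}; 2:kiarfilm {P,C}; 3:vaibi {C}; 4:braarn {A,P}; 5:tre {V}; 6:feevria {C}.
Word 1 cannot be P — rule 2 would then fail for every completion. It is C.
Word 2 cannot be P — rule 2 would then fail for every completion. It is C.
Word 4 cannot be P — rule 2 would then fail for every completion. It is A.
So the tagging must be: C C C A V C.
Verifying each rule — rule 1 ok; rule 2 ok; rule 3 ok; rule 4 ok; rule 5 ok.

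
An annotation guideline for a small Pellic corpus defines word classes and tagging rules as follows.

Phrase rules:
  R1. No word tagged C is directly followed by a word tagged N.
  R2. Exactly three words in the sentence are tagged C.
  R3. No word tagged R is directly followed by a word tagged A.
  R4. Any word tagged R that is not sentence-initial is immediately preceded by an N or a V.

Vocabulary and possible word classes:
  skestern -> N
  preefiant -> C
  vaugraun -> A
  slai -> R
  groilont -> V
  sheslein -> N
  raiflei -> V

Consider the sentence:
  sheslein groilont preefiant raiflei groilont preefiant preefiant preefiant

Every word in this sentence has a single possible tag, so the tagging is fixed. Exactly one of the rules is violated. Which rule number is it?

2

Fixed tagging: N V C V V C C C.
Applying the rules: R1 pass, R2 fail, R3 pass, R4 pass.
Only rule 2 fails.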